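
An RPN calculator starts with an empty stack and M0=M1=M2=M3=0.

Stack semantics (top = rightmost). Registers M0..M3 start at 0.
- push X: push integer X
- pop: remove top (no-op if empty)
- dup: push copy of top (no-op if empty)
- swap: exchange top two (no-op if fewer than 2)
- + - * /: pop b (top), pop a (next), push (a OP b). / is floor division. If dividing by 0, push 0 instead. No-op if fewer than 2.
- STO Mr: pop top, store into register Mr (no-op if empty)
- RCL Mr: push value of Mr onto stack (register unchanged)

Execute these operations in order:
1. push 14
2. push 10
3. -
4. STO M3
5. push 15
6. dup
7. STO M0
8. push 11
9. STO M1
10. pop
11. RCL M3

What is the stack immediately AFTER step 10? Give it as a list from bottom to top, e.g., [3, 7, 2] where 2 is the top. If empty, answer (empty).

After op 1 (push 14): stack=[14] mem=[0,0,0,0]
After op 2 (push 10): stack=[14,10] mem=[0,0,0,0]
After op 3 (-): stack=[4] mem=[0,0,0,0]
After op 4 (STO M3): stack=[empty] mem=[0,0,0,4]
After op 5 (push 15): stack=[15] mem=[0,0,0,4]
After op 6 (dup): stack=[15,15] mem=[0,0,0,4]
After op 7 (STO M0): stack=[15] mem=[15,0,0,4]
After op 8 (push 11): stack=[15,11] mem=[15,0,0,4]
After op 9 (STO M1): stack=[15] mem=[15,11,0,4]
After op 10 (pop): stack=[empty] mem=[15,11,0,4]

(empty)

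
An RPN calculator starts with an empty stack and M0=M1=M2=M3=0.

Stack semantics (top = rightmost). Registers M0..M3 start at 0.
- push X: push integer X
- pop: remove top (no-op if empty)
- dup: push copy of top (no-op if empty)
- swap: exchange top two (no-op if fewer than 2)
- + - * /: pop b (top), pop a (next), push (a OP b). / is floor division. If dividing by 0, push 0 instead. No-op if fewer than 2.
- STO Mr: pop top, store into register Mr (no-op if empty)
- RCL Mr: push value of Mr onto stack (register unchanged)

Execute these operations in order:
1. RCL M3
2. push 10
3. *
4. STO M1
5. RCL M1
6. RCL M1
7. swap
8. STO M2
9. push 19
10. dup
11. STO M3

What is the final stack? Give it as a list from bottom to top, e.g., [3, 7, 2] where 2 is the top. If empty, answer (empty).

After op 1 (RCL M3): stack=[0] mem=[0,0,0,0]
After op 2 (push 10): stack=[0,10] mem=[0,0,0,0]
After op 3 (*): stack=[0] mem=[0,0,0,0]
After op 4 (STO M1): stack=[empty] mem=[0,0,0,0]
After op 5 (RCL M1): stack=[0] mem=[0,0,0,0]
After op 6 (RCL M1): stack=[0,0] mem=[0,0,0,0]
After op 7 (swap): stack=[0,0] mem=[0,0,0,0]
After op 8 (STO M2): stack=[0] mem=[0,0,0,0]
After op 9 (push 19): stack=[0,19] mem=[0,0,0,0]
After op 10 (dup): stack=[0,19,19] mem=[0,0,0,0]
After op 11 (STO M3): stack=[0,19] mem=[0,0,0,19]

Answer: [0, 19]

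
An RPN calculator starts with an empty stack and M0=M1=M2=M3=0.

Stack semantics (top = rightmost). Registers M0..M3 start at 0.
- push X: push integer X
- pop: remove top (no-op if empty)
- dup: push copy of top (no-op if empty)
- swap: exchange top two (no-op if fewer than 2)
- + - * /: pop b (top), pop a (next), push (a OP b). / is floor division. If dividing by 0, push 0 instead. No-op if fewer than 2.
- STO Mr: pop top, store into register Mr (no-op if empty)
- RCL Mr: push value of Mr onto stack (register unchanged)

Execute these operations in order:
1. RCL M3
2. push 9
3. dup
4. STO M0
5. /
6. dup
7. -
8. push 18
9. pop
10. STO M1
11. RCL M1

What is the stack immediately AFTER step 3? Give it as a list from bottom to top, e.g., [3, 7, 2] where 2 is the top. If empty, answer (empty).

After op 1 (RCL M3): stack=[0] mem=[0,0,0,0]
After op 2 (push 9): stack=[0,9] mem=[0,0,0,0]
After op 3 (dup): stack=[0,9,9] mem=[0,0,0,0]

[0, 9, 9]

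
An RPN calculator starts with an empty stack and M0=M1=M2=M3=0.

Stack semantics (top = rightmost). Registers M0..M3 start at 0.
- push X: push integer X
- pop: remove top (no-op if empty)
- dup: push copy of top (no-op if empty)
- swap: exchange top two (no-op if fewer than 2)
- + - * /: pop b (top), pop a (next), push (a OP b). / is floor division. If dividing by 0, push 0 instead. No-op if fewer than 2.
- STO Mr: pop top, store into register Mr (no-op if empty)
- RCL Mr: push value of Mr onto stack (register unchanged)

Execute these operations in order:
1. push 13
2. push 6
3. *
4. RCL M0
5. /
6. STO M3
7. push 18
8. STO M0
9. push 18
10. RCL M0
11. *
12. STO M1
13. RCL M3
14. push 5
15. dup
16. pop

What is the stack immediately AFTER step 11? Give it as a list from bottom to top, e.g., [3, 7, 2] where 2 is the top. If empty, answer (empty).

After op 1 (push 13): stack=[13] mem=[0,0,0,0]
After op 2 (push 6): stack=[13,6] mem=[0,0,0,0]
After op 3 (*): stack=[78] mem=[0,0,0,0]
After op 4 (RCL M0): stack=[78,0] mem=[0,0,0,0]
After op 5 (/): stack=[0] mem=[0,0,0,0]
After op 6 (STO M3): stack=[empty] mem=[0,0,0,0]
After op 7 (push 18): stack=[18] mem=[0,0,0,0]
After op 8 (STO M0): stack=[empty] mem=[18,0,0,0]
After op 9 (push 18): stack=[18] mem=[18,0,0,0]
After op 10 (RCL M0): stack=[18,18] mem=[18,0,0,0]
After op 11 (*): stack=[324] mem=[18,0,0,0]

[324]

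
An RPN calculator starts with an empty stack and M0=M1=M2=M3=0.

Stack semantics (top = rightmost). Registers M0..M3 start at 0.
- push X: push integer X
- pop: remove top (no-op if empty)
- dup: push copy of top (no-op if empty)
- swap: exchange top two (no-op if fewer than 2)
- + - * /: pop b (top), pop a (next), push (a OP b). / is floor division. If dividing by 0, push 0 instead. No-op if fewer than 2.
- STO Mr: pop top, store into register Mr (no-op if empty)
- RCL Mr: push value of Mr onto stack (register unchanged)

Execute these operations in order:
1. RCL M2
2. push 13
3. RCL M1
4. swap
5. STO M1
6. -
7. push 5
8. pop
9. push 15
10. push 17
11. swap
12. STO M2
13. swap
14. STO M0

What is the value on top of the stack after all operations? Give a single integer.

Answer: 17

Derivation:
After op 1 (RCL M2): stack=[0] mem=[0,0,0,0]
After op 2 (push 13): stack=[0,13] mem=[0,0,0,0]
After op 3 (RCL M1): stack=[0,13,0] mem=[0,0,0,0]
After op 4 (swap): stack=[0,0,13] mem=[0,0,0,0]
After op 5 (STO M1): stack=[0,0] mem=[0,13,0,0]
After op 6 (-): stack=[0] mem=[0,13,0,0]
After op 7 (push 5): stack=[0,5] mem=[0,13,0,0]
After op 8 (pop): stack=[0] mem=[0,13,0,0]
After op 9 (push 15): stack=[0,15] mem=[0,13,0,0]
After op 10 (push 17): stack=[0,15,17] mem=[0,13,0,0]
After op 11 (swap): stack=[0,17,15] mem=[0,13,0,0]
After op 12 (STO M2): stack=[0,17] mem=[0,13,15,0]
After op 13 (swap): stack=[17,0] mem=[0,13,15,0]
After op 14 (STO M0): stack=[17] mem=[0,13,15,0]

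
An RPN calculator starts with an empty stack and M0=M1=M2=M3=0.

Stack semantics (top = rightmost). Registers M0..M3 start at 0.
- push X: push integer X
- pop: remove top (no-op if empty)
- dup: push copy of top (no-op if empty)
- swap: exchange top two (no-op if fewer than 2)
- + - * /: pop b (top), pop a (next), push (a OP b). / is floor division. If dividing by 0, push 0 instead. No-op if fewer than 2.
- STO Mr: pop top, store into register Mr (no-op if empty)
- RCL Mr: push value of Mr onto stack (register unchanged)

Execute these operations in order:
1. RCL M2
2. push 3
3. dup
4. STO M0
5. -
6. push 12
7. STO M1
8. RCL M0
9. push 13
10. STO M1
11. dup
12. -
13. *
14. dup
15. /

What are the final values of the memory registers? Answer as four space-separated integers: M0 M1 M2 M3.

Answer: 3 13 0 0

Derivation:
After op 1 (RCL M2): stack=[0] mem=[0,0,0,0]
After op 2 (push 3): stack=[0,3] mem=[0,0,0,0]
After op 3 (dup): stack=[0,3,3] mem=[0,0,0,0]
After op 4 (STO M0): stack=[0,3] mem=[3,0,0,0]
After op 5 (-): stack=[-3] mem=[3,0,0,0]
After op 6 (push 12): stack=[-3,12] mem=[3,0,0,0]
After op 7 (STO M1): stack=[-3] mem=[3,12,0,0]
After op 8 (RCL M0): stack=[-3,3] mem=[3,12,0,0]
After op 9 (push 13): stack=[-3,3,13] mem=[3,12,0,0]
After op 10 (STO M1): stack=[-3,3] mem=[3,13,0,0]
After op 11 (dup): stack=[-3,3,3] mem=[3,13,0,0]
After op 12 (-): stack=[-3,0] mem=[3,13,0,0]
After op 13 (*): stack=[0] mem=[3,13,0,0]
After op 14 (dup): stack=[0,0] mem=[3,13,0,0]
After op 15 (/): stack=[0] mem=[3,13,0,0]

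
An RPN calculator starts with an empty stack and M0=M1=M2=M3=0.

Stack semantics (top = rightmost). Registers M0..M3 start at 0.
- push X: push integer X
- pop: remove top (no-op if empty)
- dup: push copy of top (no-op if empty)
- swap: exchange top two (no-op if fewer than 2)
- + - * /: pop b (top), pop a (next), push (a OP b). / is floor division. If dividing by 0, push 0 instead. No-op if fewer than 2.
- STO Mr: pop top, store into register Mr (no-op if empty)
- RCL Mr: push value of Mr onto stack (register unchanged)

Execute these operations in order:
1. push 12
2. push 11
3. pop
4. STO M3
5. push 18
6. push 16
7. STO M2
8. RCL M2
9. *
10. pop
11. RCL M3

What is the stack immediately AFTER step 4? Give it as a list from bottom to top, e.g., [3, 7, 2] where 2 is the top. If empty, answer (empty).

After op 1 (push 12): stack=[12] mem=[0,0,0,0]
After op 2 (push 11): stack=[12,11] mem=[0,0,0,0]
After op 3 (pop): stack=[12] mem=[0,0,0,0]
After op 4 (STO M3): stack=[empty] mem=[0,0,0,12]

(empty)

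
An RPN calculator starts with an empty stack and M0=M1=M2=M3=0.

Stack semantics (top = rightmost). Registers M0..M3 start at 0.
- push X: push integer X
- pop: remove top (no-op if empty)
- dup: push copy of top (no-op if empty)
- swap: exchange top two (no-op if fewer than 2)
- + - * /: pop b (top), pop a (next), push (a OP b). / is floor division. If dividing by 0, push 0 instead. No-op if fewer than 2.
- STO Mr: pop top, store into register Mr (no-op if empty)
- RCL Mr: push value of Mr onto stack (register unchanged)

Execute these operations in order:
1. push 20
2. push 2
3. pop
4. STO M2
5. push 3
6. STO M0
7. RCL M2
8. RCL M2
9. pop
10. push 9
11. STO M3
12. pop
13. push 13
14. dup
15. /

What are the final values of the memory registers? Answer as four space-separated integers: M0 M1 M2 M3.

After op 1 (push 20): stack=[20] mem=[0,0,0,0]
After op 2 (push 2): stack=[20,2] mem=[0,0,0,0]
After op 3 (pop): stack=[20] mem=[0,0,0,0]
After op 4 (STO M2): stack=[empty] mem=[0,0,20,0]
After op 5 (push 3): stack=[3] mem=[0,0,20,0]
After op 6 (STO M0): stack=[empty] mem=[3,0,20,0]
After op 7 (RCL M2): stack=[20] mem=[3,0,20,0]
After op 8 (RCL M2): stack=[20,20] mem=[3,0,20,0]
After op 9 (pop): stack=[20] mem=[3,0,20,0]
After op 10 (push 9): stack=[20,9] mem=[3,0,20,0]
After op 11 (STO M3): stack=[20] mem=[3,0,20,9]
After op 12 (pop): stack=[empty] mem=[3,0,20,9]
After op 13 (push 13): stack=[13] mem=[3,0,20,9]
After op 14 (dup): stack=[13,13] mem=[3,0,20,9]
After op 15 (/): stack=[1] mem=[3,0,20,9]

Answer: 3 0 20 9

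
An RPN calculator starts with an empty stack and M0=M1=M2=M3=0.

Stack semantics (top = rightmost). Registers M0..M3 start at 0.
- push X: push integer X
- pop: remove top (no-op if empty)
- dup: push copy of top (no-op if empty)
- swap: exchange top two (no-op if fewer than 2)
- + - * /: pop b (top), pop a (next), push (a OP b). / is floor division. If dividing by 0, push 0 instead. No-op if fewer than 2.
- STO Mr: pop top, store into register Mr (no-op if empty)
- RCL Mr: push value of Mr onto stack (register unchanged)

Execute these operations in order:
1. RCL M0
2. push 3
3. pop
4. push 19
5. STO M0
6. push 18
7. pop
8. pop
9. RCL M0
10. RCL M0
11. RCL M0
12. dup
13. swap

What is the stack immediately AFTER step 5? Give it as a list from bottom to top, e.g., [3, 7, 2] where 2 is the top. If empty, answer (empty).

After op 1 (RCL M0): stack=[0] mem=[0,0,0,0]
After op 2 (push 3): stack=[0,3] mem=[0,0,0,0]
After op 3 (pop): stack=[0] mem=[0,0,0,0]
After op 4 (push 19): stack=[0,19] mem=[0,0,0,0]
After op 5 (STO M0): stack=[0] mem=[19,0,0,0]

[0]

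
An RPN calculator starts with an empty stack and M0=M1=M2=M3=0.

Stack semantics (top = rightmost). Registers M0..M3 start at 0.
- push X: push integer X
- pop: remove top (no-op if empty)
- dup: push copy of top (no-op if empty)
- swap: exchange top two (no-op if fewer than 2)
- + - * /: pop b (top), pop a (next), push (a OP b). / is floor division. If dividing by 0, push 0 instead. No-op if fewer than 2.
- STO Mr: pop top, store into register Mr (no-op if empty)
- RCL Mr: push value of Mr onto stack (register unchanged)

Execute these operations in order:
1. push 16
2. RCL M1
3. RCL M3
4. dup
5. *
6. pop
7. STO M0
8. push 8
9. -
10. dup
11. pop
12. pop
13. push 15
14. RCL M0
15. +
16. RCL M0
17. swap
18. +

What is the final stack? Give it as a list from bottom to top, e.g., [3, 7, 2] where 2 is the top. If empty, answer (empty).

Answer: [15]

Derivation:
After op 1 (push 16): stack=[16] mem=[0,0,0,0]
After op 2 (RCL M1): stack=[16,0] mem=[0,0,0,0]
After op 3 (RCL M3): stack=[16,0,0] mem=[0,0,0,0]
After op 4 (dup): stack=[16,0,0,0] mem=[0,0,0,0]
After op 5 (*): stack=[16,0,0] mem=[0,0,0,0]
After op 6 (pop): stack=[16,0] mem=[0,0,0,0]
After op 7 (STO M0): stack=[16] mem=[0,0,0,0]
After op 8 (push 8): stack=[16,8] mem=[0,0,0,0]
After op 9 (-): stack=[8] mem=[0,0,0,0]
After op 10 (dup): stack=[8,8] mem=[0,0,0,0]
After op 11 (pop): stack=[8] mem=[0,0,0,0]
After op 12 (pop): stack=[empty] mem=[0,0,0,0]
After op 13 (push 15): stack=[15] mem=[0,0,0,0]
After op 14 (RCL M0): stack=[15,0] mem=[0,0,0,0]
After op 15 (+): stack=[15] mem=[0,0,0,0]
After op 16 (RCL M0): stack=[15,0] mem=[0,0,0,0]
After op 17 (swap): stack=[0,15] mem=[0,0,0,0]
After op 18 (+): stack=[15] mem=[0,0,0,0]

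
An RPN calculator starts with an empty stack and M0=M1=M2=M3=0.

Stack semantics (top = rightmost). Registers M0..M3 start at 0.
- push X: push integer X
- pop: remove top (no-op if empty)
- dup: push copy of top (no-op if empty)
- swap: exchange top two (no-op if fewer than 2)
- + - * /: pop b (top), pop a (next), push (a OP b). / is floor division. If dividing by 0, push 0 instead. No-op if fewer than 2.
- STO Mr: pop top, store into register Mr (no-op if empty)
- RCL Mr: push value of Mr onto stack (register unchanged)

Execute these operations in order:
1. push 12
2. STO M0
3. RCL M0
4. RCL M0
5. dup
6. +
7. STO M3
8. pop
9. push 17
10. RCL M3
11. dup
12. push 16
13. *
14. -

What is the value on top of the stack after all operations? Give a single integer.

Answer: -360

Derivation:
After op 1 (push 12): stack=[12] mem=[0,0,0,0]
After op 2 (STO M0): stack=[empty] mem=[12,0,0,0]
After op 3 (RCL M0): stack=[12] mem=[12,0,0,0]
After op 4 (RCL M0): stack=[12,12] mem=[12,0,0,0]
After op 5 (dup): stack=[12,12,12] mem=[12,0,0,0]
After op 6 (+): stack=[12,24] mem=[12,0,0,0]
After op 7 (STO M3): stack=[12] mem=[12,0,0,24]
After op 8 (pop): stack=[empty] mem=[12,0,0,24]
After op 9 (push 17): stack=[17] mem=[12,0,0,24]
After op 10 (RCL M3): stack=[17,24] mem=[12,0,0,24]
After op 11 (dup): stack=[17,24,24] mem=[12,0,0,24]
After op 12 (push 16): stack=[17,24,24,16] mem=[12,0,0,24]
After op 13 (*): stack=[17,24,384] mem=[12,0,0,24]
After op 14 (-): stack=[17,-360] mem=[12,0,0,24]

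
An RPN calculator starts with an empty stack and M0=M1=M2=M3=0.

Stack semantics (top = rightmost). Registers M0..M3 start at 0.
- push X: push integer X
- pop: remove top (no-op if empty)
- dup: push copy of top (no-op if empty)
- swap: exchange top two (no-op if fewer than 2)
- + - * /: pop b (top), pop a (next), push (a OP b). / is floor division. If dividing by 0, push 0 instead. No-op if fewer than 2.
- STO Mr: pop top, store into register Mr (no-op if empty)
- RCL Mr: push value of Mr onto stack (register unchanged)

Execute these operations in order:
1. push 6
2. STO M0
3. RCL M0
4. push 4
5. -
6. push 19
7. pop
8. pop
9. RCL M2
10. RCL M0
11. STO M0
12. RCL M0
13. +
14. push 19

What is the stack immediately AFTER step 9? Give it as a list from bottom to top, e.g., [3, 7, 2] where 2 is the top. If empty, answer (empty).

After op 1 (push 6): stack=[6] mem=[0,0,0,0]
After op 2 (STO M0): stack=[empty] mem=[6,0,0,0]
After op 3 (RCL M0): stack=[6] mem=[6,0,0,0]
After op 4 (push 4): stack=[6,4] mem=[6,0,0,0]
After op 5 (-): stack=[2] mem=[6,0,0,0]
After op 6 (push 19): stack=[2,19] mem=[6,0,0,0]
After op 7 (pop): stack=[2] mem=[6,0,0,0]
After op 8 (pop): stack=[empty] mem=[6,0,0,0]
After op 9 (RCL M2): stack=[0] mem=[6,0,0,0]

[0]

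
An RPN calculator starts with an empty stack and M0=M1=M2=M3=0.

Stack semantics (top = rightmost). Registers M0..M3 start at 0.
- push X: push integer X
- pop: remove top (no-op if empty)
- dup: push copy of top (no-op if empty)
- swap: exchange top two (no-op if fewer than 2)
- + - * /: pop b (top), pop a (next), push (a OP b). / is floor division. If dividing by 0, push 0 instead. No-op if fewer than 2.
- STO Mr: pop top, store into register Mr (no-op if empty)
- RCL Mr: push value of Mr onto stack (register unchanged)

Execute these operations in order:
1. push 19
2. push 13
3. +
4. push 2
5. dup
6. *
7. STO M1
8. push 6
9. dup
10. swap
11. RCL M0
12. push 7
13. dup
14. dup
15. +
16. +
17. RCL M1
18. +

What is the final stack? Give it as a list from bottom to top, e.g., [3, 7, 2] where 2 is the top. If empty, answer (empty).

Answer: [32, 6, 6, 0, 25]

Derivation:
After op 1 (push 19): stack=[19] mem=[0,0,0,0]
After op 2 (push 13): stack=[19,13] mem=[0,0,0,0]
After op 3 (+): stack=[32] mem=[0,0,0,0]
After op 4 (push 2): stack=[32,2] mem=[0,0,0,0]
After op 5 (dup): stack=[32,2,2] mem=[0,0,0,0]
After op 6 (*): stack=[32,4] mem=[0,0,0,0]
After op 7 (STO M1): stack=[32] mem=[0,4,0,0]
After op 8 (push 6): stack=[32,6] mem=[0,4,0,0]
After op 9 (dup): stack=[32,6,6] mem=[0,4,0,0]
After op 10 (swap): stack=[32,6,6] mem=[0,4,0,0]
After op 11 (RCL M0): stack=[32,6,6,0] mem=[0,4,0,0]
After op 12 (push 7): stack=[32,6,6,0,7] mem=[0,4,0,0]
After op 13 (dup): stack=[32,6,6,0,7,7] mem=[0,4,0,0]
After op 14 (dup): stack=[32,6,6,0,7,7,7] mem=[0,4,0,0]
After op 15 (+): stack=[32,6,6,0,7,14] mem=[0,4,0,0]
After op 16 (+): stack=[32,6,6,0,21] mem=[0,4,0,0]
After op 17 (RCL M1): stack=[32,6,6,0,21,4] mem=[0,4,0,0]
After op 18 (+): stack=[32,6,6,0,25] mem=[0,4,0,0]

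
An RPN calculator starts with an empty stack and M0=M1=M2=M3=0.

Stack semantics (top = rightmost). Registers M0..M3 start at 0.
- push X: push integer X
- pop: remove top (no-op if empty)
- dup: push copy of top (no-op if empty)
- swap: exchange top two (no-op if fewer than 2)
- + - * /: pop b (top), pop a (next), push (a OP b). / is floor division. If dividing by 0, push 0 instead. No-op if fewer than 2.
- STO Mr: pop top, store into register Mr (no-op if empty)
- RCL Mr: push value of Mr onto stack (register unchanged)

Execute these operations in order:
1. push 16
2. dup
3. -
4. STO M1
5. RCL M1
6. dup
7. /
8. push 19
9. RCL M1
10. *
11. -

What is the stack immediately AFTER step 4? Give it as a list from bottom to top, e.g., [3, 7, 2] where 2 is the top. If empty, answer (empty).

After op 1 (push 16): stack=[16] mem=[0,0,0,0]
After op 2 (dup): stack=[16,16] mem=[0,0,0,0]
After op 3 (-): stack=[0] mem=[0,0,0,0]
After op 4 (STO M1): stack=[empty] mem=[0,0,0,0]

(empty)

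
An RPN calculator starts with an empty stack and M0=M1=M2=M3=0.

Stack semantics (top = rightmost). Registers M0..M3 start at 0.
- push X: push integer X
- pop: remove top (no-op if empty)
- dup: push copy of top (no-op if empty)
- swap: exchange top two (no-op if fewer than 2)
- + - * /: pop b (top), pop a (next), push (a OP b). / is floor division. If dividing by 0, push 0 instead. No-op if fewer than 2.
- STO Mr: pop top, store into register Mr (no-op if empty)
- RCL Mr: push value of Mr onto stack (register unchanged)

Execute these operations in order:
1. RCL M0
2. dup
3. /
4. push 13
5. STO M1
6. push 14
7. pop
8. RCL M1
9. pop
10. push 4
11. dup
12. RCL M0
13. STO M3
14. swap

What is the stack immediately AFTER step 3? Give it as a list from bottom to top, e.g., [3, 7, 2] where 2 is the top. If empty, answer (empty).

After op 1 (RCL M0): stack=[0] mem=[0,0,0,0]
After op 2 (dup): stack=[0,0] mem=[0,0,0,0]
After op 3 (/): stack=[0] mem=[0,0,0,0]

[0]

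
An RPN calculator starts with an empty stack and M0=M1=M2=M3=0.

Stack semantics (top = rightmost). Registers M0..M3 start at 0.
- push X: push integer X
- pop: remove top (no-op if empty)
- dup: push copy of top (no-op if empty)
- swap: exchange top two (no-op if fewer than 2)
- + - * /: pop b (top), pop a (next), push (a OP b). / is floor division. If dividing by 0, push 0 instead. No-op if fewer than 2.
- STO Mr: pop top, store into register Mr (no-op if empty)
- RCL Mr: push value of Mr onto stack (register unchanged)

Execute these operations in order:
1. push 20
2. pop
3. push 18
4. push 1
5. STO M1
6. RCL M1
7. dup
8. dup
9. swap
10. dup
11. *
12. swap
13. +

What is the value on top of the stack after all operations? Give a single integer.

After op 1 (push 20): stack=[20] mem=[0,0,0,0]
After op 2 (pop): stack=[empty] mem=[0,0,0,0]
After op 3 (push 18): stack=[18] mem=[0,0,0,0]
After op 4 (push 1): stack=[18,1] mem=[0,0,0,0]
After op 5 (STO M1): stack=[18] mem=[0,1,0,0]
After op 6 (RCL M1): stack=[18,1] mem=[0,1,0,0]
After op 7 (dup): stack=[18,1,1] mem=[0,1,0,0]
After op 8 (dup): stack=[18,1,1,1] mem=[0,1,0,0]
After op 9 (swap): stack=[18,1,1,1] mem=[0,1,0,0]
After op 10 (dup): stack=[18,1,1,1,1] mem=[0,1,0,0]
After op 11 (*): stack=[18,1,1,1] mem=[0,1,0,0]
After op 12 (swap): stack=[18,1,1,1] mem=[0,1,0,0]
After op 13 (+): stack=[18,1,2] mem=[0,1,0,0]

Answer: 2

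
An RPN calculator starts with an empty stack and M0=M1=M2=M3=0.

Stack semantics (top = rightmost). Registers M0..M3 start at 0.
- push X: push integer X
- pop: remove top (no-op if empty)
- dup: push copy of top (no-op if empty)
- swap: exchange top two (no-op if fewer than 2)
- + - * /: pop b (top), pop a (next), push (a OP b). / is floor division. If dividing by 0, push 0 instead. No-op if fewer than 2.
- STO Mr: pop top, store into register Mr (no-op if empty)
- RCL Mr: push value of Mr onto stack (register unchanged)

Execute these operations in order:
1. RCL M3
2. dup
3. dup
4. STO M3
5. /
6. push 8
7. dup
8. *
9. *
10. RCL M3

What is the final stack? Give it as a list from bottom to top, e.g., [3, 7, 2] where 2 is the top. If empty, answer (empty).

After op 1 (RCL M3): stack=[0] mem=[0,0,0,0]
After op 2 (dup): stack=[0,0] mem=[0,0,0,0]
After op 3 (dup): stack=[0,0,0] mem=[0,0,0,0]
After op 4 (STO M3): stack=[0,0] mem=[0,0,0,0]
After op 5 (/): stack=[0] mem=[0,0,0,0]
After op 6 (push 8): stack=[0,8] mem=[0,0,0,0]
After op 7 (dup): stack=[0,8,8] mem=[0,0,0,0]
After op 8 (*): stack=[0,64] mem=[0,0,0,0]
After op 9 (*): stack=[0] mem=[0,0,0,0]
After op 10 (RCL M3): stack=[0,0] mem=[0,0,0,0]

Answer: [0, 0]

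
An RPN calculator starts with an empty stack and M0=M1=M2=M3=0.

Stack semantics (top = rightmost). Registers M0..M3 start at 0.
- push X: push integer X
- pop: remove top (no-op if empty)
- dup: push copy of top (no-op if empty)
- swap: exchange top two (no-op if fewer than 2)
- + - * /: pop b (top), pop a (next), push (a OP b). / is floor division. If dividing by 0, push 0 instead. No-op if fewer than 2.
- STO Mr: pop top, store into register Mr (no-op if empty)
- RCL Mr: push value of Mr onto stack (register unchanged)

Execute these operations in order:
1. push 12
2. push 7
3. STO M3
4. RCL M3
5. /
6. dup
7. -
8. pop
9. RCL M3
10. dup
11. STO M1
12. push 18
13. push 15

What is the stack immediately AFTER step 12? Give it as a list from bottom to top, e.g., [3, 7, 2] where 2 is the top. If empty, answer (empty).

After op 1 (push 12): stack=[12] mem=[0,0,0,0]
After op 2 (push 7): stack=[12,7] mem=[0,0,0,0]
After op 3 (STO M3): stack=[12] mem=[0,0,0,7]
After op 4 (RCL M3): stack=[12,7] mem=[0,0,0,7]
After op 5 (/): stack=[1] mem=[0,0,0,7]
After op 6 (dup): stack=[1,1] mem=[0,0,0,7]
After op 7 (-): stack=[0] mem=[0,0,0,7]
After op 8 (pop): stack=[empty] mem=[0,0,0,7]
After op 9 (RCL M3): stack=[7] mem=[0,0,0,7]
After op 10 (dup): stack=[7,7] mem=[0,0,0,7]
After op 11 (STO M1): stack=[7] mem=[0,7,0,7]
After op 12 (push 18): stack=[7,18] mem=[0,7,0,7]

[7, 18]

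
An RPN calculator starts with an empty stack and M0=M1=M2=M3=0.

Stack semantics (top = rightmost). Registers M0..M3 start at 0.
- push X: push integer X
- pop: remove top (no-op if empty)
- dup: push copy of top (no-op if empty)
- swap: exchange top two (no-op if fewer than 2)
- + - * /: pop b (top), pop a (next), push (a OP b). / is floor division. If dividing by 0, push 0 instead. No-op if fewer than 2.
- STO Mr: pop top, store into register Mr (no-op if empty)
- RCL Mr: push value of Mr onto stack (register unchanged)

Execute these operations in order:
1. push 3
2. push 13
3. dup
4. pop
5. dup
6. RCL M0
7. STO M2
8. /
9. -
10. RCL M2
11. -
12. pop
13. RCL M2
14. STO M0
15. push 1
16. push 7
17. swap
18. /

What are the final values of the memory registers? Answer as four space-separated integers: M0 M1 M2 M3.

After op 1 (push 3): stack=[3] mem=[0,0,0,0]
After op 2 (push 13): stack=[3,13] mem=[0,0,0,0]
After op 3 (dup): stack=[3,13,13] mem=[0,0,0,0]
After op 4 (pop): stack=[3,13] mem=[0,0,0,0]
After op 5 (dup): stack=[3,13,13] mem=[0,0,0,0]
After op 6 (RCL M0): stack=[3,13,13,0] mem=[0,0,0,0]
After op 7 (STO M2): stack=[3,13,13] mem=[0,0,0,0]
After op 8 (/): stack=[3,1] mem=[0,0,0,0]
After op 9 (-): stack=[2] mem=[0,0,0,0]
After op 10 (RCL M2): stack=[2,0] mem=[0,0,0,0]
After op 11 (-): stack=[2] mem=[0,0,0,0]
After op 12 (pop): stack=[empty] mem=[0,0,0,0]
After op 13 (RCL M2): stack=[0] mem=[0,0,0,0]
After op 14 (STO M0): stack=[empty] mem=[0,0,0,0]
After op 15 (push 1): stack=[1] mem=[0,0,0,0]
After op 16 (push 7): stack=[1,7] mem=[0,0,0,0]
After op 17 (swap): stack=[7,1] mem=[0,0,0,0]
After op 18 (/): stack=[7] mem=[0,0,0,0]

Answer: 0 0 0 0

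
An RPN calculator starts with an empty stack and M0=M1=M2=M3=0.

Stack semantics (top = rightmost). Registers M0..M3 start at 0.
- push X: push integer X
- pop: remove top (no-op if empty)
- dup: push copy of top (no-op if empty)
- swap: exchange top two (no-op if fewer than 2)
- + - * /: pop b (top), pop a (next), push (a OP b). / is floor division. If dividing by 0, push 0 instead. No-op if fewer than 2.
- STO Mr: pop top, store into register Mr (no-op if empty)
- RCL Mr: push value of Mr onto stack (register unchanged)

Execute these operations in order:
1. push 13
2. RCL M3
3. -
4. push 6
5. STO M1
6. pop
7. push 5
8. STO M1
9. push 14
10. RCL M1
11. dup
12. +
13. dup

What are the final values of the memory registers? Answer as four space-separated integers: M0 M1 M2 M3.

After op 1 (push 13): stack=[13] mem=[0,0,0,0]
After op 2 (RCL M3): stack=[13,0] mem=[0,0,0,0]
After op 3 (-): stack=[13] mem=[0,0,0,0]
After op 4 (push 6): stack=[13,6] mem=[0,0,0,0]
After op 5 (STO M1): stack=[13] mem=[0,6,0,0]
After op 6 (pop): stack=[empty] mem=[0,6,0,0]
After op 7 (push 5): stack=[5] mem=[0,6,0,0]
After op 8 (STO M1): stack=[empty] mem=[0,5,0,0]
After op 9 (push 14): stack=[14] mem=[0,5,0,0]
After op 10 (RCL M1): stack=[14,5] mem=[0,5,0,0]
After op 11 (dup): stack=[14,5,5] mem=[0,5,0,0]
After op 12 (+): stack=[14,10] mem=[0,5,0,0]
After op 13 (dup): stack=[14,10,10] mem=[0,5,0,0]

Answer: 0 5 0 0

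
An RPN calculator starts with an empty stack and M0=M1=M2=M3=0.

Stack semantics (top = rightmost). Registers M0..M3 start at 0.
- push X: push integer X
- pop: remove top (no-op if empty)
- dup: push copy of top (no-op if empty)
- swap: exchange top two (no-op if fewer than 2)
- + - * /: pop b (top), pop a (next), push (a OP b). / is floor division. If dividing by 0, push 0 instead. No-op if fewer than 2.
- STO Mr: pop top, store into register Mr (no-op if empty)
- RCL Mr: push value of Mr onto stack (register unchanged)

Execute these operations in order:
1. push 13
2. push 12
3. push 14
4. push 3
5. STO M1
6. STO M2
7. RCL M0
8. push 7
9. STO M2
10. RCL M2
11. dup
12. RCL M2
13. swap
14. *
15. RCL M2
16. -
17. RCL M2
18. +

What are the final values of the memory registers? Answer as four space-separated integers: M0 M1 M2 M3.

After op 1 (push 13): stack=[13] mem=[0,0,0,0]
After op 2 (push 12): stack=[13,12] mem=[0,0,0,0]
After op 3 (push 14): stack=[13,12,14] mem=[0,0,0,0]
After op 4 (push 3): stack=[13,12,14,3] mem=[0,0,0,0]
After op 5 (STO M1): stack=[13,12,14] mem=[0,3,0,0]
After op 6 (STO M2): stack=[13,12] mem=[0,3,14,0]
After op 7 (RCL M0): stack=[13,12,0] mem=[0,3,14,0]
After op 8 (push 7): stack=[13,12,0,7] mem=[0,3,14,0]
After op 9 (STO M2): stack=[13,12,0] mem=[0,3,7,0]
After op 10 (RCL M2): stack=[13,12,0,7] mem=[0,3,7,0]
After op 11 (dup): stack=[13,12,0,7,7] mem=[0,3,7,0]
After op 12 (RCL M2): stack=[13,12,0,7,7,7] mem=[0,3,7,0]
After op 13 (swap): stack=[13,12,0,7,7,7] mem=[0,3,7,0]
After op 14 (*): stack=[13,12,0,7,49] mem=[0,3,7,0]
After op 15 (RCL M2): stack=[13,12,0,7,49,7] mem=[0,3,7,0]
After op 16 (-): stack=[13,12,0,7,42] mem=[0,3,7,0]
After op 17 (RCL M2): stack=[13,12,0,7,42,7] mem=[0,3,7,0]
After op 18 (+): stack=[13,12,0,7,49] mem=[0,3,7,0]

Answer: 0 3 7 0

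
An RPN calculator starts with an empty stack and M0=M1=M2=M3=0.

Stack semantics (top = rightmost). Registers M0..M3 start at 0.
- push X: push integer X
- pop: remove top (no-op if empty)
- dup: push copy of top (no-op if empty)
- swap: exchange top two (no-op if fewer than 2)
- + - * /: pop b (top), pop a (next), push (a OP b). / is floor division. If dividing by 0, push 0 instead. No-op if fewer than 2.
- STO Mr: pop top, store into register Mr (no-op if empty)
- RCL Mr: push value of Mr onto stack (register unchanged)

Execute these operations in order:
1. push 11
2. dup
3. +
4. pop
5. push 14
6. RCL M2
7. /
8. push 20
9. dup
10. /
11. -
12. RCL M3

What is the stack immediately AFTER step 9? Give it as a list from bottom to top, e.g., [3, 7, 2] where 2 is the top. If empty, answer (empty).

After op 1 (push 11): stack=[11] mem=[0,0,0,0]
After op 2 (dup): stack=[11,11] mem=[0,0,0,0]
After op 3 (+): stack=[22] mem=[0,0,0,0]
After op 4 (pop): stack=[empty] mem=[0,0,0,0]
After op 5 (push 14): stack=[14] mem=[0,0,0,0]
After op 6 (RCL M2): stack=[14,0] mem=[0,0,0,0]
After op 7 (/): stack=[0] mem=[0,0,0,0]
After op 8 (push 20): stack=[0,20] mem=[0,0,0,0]
After op 9 (dup): stack=[0,20,20] mem=[0,0,0,0]

[0, 20, 20]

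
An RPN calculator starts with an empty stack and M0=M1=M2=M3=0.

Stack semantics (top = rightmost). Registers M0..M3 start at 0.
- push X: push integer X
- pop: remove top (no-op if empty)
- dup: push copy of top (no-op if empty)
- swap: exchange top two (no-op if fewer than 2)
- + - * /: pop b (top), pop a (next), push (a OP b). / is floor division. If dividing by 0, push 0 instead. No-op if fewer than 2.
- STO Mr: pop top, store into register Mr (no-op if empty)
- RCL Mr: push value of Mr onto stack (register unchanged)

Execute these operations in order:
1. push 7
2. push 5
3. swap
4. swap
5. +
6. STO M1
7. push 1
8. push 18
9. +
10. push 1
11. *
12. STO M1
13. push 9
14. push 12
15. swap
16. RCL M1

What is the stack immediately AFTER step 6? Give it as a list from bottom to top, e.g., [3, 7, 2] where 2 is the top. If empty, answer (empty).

After op 1 (push 7): stack=[7] mem=[0,0,0,0]
After op 2 (push 5): stack=[7,5] mem=[0,0,0,0]
After op 3 (swap): stack=[5,7] mem=[0,0,0,0]
After op 4 (swap): stack=[7,5] mem=[0,0,0,0]
After op 5 (+): stack=[12] mem=[0,0,0,0]
After op 6 (STO M1): stack=[empty] mem=[0,12,0,0]

(empty)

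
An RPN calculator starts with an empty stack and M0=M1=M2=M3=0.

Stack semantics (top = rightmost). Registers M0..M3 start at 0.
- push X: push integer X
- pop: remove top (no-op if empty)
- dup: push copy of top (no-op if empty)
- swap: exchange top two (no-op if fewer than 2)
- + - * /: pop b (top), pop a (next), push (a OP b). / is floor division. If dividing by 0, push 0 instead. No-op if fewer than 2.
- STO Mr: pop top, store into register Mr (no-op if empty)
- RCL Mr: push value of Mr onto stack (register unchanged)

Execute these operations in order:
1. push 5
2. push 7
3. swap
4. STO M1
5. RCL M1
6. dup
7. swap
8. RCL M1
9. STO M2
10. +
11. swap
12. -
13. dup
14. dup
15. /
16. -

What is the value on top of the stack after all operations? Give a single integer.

After op 1 (push 5): stack=[5] mem=[0,0,0,0]
After op 2 (push 7): stack=[5,7] mem=[0,0,0,0]
After op 3 (swap): stack=[7,5] mem=[0,0,0,0]
After op 4 (STO M1): stack=[7] mem=[0,5,0,0]
After op 5 (RCL M1): stack=[7,5] mem=[0,5,0,0]
After op 6 (dup): stack=[7,5,5] mem=[0,5,0,0]
After op 7 (swap): stack=[7,5,5] mem=[0,5,0,0]
After op 8 (RCL M1): stack=[7,5,5,5] mem=[0,5,0,0]
After op 9 (STO M2): stack=[7,5,5] mem=[0,5,5,0]
After op 10 (+): stack=[7,10] mem=[0,5,5,0]
After op 11 (swap): stack=[10,7] mem=[0,5,5,0]
After op 12 (-): stack=[3] mem=[0,5,5,0]
After op 13 (dup): stack=[3,3] mem=[0,5,5,0]
After op 14 (dup): stack=[3,3,3] mem=[0,5,5,0]
After op 15 (/): stack=[3,1] mem=[0,5,5,0]
After op 16 (-): stack=[2] mem=[0,5,5,0]

Answer: 2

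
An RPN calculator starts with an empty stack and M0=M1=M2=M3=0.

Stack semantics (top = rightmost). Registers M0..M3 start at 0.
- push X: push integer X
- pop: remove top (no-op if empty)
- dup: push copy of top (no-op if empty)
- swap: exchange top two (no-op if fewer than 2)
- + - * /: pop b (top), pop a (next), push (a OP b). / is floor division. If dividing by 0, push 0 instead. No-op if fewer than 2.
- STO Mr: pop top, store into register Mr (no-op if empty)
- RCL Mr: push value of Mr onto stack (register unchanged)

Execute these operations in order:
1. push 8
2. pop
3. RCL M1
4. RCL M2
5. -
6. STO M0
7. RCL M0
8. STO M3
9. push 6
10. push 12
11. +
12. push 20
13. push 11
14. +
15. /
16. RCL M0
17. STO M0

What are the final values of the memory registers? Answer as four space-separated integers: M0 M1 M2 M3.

Answer: 0 0 0 0

Derivation:
After op 1 (push 8): stack=[8] mem=[0,0,0,0]
After op 2 (pop): stack=[empty] mem=[0,0,0,0]
After op 3 (RCL M1): stack=[0] mem=[0,0,0,0]
After op 4 (RCL M2): stack=[0,0] mem=[0,0,0,0]
After op 5 (-): stack=[0] mem=[0,0,0,0]
After op 6 (STO M0): stack=[empty] mem=[0,0,0,0]
After op 7 (RCL M0): stack=[0] mem=[0,0,0,0]
After op 8 (STO M3): stack=[empty] mem=[0,0,0,0]
After op 9 (push 6): stack=[6] mem=[0,0,0,0]
After op 10 (push 12): stack=[6,12] mem=[0,0,0,0]
After op 11 (+): stack=[18] mem=[0,0,0,0]
After op 12 (push 20): stack=[18,20] mem=[0,0,0,0]
After op 13 (push 11): stack=[18,20,11] mem=[0,0,0,0]
After op 14 (+): stack=[18,31] mem=[0,0,0,0]
After op 15 (/): stack=[0] mem=[0,0,0,0]
After op 16 (RCL M0): stack=[0,0] mem=[0,0,0,0]
After op 17 (STO M0): stack=[0] mem=[0,0,0,0]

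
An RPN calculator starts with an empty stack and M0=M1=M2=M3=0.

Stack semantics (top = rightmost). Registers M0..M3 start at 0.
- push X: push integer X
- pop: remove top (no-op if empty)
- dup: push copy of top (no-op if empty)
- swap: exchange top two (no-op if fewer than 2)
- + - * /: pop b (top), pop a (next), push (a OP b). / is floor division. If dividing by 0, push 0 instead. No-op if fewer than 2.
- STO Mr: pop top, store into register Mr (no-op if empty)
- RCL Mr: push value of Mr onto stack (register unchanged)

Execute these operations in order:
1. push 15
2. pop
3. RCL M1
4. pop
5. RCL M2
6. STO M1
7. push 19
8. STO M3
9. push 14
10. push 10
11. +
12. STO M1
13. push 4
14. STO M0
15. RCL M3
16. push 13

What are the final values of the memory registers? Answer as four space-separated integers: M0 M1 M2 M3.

After op 1 (push 15): stack=[15] mem=[0,0,0,0]
After op 2 (pop): stack=[empty] mem=[0,0,0,0]
After op 3 (RCL M1): stack=[0] mem=[0,0,0,0]
After op 4 (pop): stack=[empty] mem=[0,0,0,0]
After op 5 (RCL M2): stack=[0] mem=[0,0,0,0]
After op 6 (STO M1): stack=[empty] mem=[0,0,0,0]
After op 7 (push 19): stack=[19] mem=[0,0,0,0]
After op 8 (STO M3): stack=[empty] mem=[0,0,0,19]
After op 9 (push 14): stack=[14] mem=[0,0,0,19]
After op 10 (push 10): stack=[14,10] mem=[0,0,0,19]
After op 11 (+): stack=[24] mem=[0,0,0,19]
After op 12 (STO M1): stack=[empty] mem=[0,24,0,19]
After op 13 (push 4): stack=[4] mem=[0,24,0,19]
After op 14 (STO M0): stack=[empty] mem=[4,24,0,19]
After op 15 (RCL M3): stack=[19] mem=[4,24,0,19]
After op 16 (push 13): stack=[19,13] mem=[4,24,0,19]

Answer: 4 24 0 19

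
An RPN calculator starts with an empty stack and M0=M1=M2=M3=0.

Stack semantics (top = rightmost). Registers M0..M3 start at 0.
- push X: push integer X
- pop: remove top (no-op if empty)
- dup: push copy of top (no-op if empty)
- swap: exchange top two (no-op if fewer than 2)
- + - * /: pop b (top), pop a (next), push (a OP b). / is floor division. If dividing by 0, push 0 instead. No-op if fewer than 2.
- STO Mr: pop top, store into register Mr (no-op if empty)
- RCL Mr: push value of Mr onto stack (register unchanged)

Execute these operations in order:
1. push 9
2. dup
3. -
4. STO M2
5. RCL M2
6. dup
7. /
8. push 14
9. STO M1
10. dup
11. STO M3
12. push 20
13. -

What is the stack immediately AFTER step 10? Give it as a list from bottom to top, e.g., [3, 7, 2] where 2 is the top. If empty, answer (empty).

After op 1 (push 9): stack=[9] mem=[0,0,0,0]
After op 2 (dup): stack=[9,9] mem=[0,0,0,0]
After op 3 (-): stack=[0] mem=[0,0,0,0]
After op 4 (STO M2): stack=[empty] mem=[0,0,0,0]
After op 5 (RCL M2): stack=[0] mem=[0,0,0,0]
After op 6 (dup): stack=[0,0] mem=[0,0,0,0]
After op 7 (/): stack=[0] mem=[0,0,0,0]
After op 8 (push 14): stack=[0,14] mem=[0,0,0,0]
After op 9 (STO M1): stack=[0] mem=[0,14,0,0]
After op 10 (dup): stack=[0,0] mem=[0,14,0,0]

[0, 0]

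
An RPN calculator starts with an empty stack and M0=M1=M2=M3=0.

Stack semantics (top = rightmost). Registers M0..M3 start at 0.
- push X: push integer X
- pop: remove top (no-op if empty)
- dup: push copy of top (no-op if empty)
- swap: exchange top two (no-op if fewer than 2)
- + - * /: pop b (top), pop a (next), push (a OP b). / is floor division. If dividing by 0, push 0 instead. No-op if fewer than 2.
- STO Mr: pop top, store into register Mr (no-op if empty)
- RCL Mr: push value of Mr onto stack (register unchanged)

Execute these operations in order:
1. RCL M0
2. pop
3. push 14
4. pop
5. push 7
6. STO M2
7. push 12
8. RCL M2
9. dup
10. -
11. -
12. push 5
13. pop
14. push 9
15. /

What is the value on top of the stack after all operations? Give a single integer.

Answer: 1

Derivation:
After op 1 (RCL M0): stack=[0] mem=[0,0,0,0]
After op 2 (pop): stack=[empty] mem=[0,0,0,0]
After op 3 (push 14): stack=[14] mem=[0,0,0,0]
After op 4 (pop): stack=[empty] mem=[0,0,0,0]
After op 5 (push 7): stack=[7] mem=[0,0,0,0]
After op 6 (STO M2): stack=[empty] mem=[0,0,7,0]
After op 7 (push 12): stack=[12] mem=[0,0,7,0]
After op 8 (RCL M2): stack=[12,7] mem=[0,0,7,0]
After op 9 (dup): stack=[12,7,7] mem=[0,0,7,0]
After op 10 (-): stack=[12,0] mem=[0,0,7,0]
After op 11 (-): stack=[12] mem=[0,0,7,0]
After op 12 (push 5): stack=[12,5] mem=[0,0,7,0]
After op 13 (pop): stack=[12] mem=[0,0,7,0]
After op 14 (push 9): stack=[12,9] mem=[0,0,7,0]
After op 15 (/): stack=[1] mem=[0,0,7,0]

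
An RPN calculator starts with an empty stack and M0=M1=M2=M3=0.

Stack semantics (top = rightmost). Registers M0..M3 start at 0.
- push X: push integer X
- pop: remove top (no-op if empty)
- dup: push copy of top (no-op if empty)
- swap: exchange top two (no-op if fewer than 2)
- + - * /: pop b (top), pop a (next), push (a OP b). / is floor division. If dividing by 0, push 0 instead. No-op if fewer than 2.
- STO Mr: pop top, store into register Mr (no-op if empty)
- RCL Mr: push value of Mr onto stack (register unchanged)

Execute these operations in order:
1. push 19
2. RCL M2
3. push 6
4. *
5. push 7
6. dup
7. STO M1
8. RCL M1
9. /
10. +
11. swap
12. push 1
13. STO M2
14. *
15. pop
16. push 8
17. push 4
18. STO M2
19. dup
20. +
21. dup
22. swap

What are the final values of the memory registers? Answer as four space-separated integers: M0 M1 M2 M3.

Answer: 0 7 4 0

Derivation:
After op 1 (push 19): stack=[19] mem=[0,0,0,0]
After op 2 (RCL M2): stack=[19,0] mem=[0,0,0,0]
After op 3 (push 6): stack=[19,0,6] mem=[0,0,0,0]
After op 4 (*): stack=[19,0] mem=[0,0,0,0]
After op 5 (push 7): stack=[19,0,7] mem=[0,0,0,0]
After op 6 (dup): stack=[19,0,7,7] mem=[0,0,0,0]
After op 7 (STO M1): stack=[19,0,7] mem=[0,7,0,0]
After op 8 (RCL M1): stack=[19,0,7,7] mem=[0,7,0,0]
After op 9 (/): stack=[19,0,1] mem=[0,7,0,0]
After op 10 (+): stack=[19,1] mem=[0,7,0,0]
After op 11 (swap): stack=[1,19] mem=[0,7,0,0]
After op 12 (push 1): stack=[1,19,1] mem=[0,7,0,0]
After op 13 (STO M2): stack=[1,19] mem=[0,7,1,0]
After op 14 (*): stack=[19] mem=[0,7,1,0]
After op 15 (pop): stack=[empty] mem=[0,7,1,0]
After op 16 (push 8): stack=[8] mem=[0,7,1,0]
After op 17 (push 4): stack=[8,4] mem=[0,7,1,0]
After op 18 (STO M2): stack=[8] mem=[0,7,4,0]
After op 19 (dup): stack=[8,8] mem=[0,7,4,0]
After op 20 (+): stack=[16] mem=[0,7,4,0]
After op 21 (dup): stack=[16,16] mem=[0,7,4,0]
After op 22 (swap): stack=[16,16] mem=[0,7,4,0]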